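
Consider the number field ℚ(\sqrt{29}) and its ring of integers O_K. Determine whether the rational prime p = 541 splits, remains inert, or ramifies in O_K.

inert

Since 29 ≡ 1 mod 4, the ring of integers is ℤ[(1+√29)/2] with discriminant 29.
disc(K) = 29 is not divisible by 541; 541 is unramified.
Euler's criterion: 29^270 mod 541 = 540. Thus (29|541) = -1.
d is a non-residue mod p, hence 541 remains inert in O_K.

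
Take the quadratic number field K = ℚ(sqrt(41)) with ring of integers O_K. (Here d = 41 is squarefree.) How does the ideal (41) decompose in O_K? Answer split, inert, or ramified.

p ramifies

Since 41 ≡ 1 mod 4, the ring of integers is ℤ[(1+√41)/2] with discriminant 41.
41 divides disc(K) = 41, so 41 ramifies.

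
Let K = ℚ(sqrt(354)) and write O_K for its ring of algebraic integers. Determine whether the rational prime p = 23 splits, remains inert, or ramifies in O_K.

p splits

354 mod 4 = 2, hence disc K = 4·354 = 1416 and O_K = ℤ[√354].
Since gcd(23, 1416) = 1 the prime 23 does not ramify.
Euler's criterion: 354^11 mod 23 = 1. Thus (354|23) = 1.
(354/23) = 1, so 23 splits.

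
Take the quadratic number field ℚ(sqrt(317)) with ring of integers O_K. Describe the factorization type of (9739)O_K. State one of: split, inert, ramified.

Since 317 ≡ 1 mod 4, the ring of integers is ℤ[(1+√317)/2] with discriminant 317.
disc(K) = 317 is not divisible by 9739; 9739 is unramified.
(317/9739) = 317^4869 mod 9739 = 9738, giving Legendre symbol -1.
(317/9739) = -1, so 9739 is inert.

inert — (9739) stays prime in O_K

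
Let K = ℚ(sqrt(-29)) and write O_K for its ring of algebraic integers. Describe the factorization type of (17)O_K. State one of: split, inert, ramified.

d = -29 ≡ 3 (mod 4), so O_K = ℤ[√-29] and disc(K) = 4d = -116.
17 ∤ -116, so 17 is unramified.
Compute (-29/17) via Euler: 5^((17-1)/2) mod 17 = 16, so (-29/17) = -1.
Legendre symbol -1 ⇒ 17 is inert.

remains prime (inert)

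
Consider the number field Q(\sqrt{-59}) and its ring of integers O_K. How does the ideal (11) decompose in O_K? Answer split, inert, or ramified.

inert

d = -59 ≡ 1 (mod 4), so O_K = ℤ[(1+√-59)/2] and disc(K) = d = -59.
disc(K) = -59 is not divisible by 11; 11 is unramified.
(-59/11) = 7^5 mod 11 = 10, giving Legendre symbol -1.
d is a non-residue mod p, hence 11 remains inert in O_K.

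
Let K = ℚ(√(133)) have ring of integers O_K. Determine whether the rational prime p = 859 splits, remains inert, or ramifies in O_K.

Since 133 ≡ 1 mod 4, the ring of integers is ℤ[(1+√133)/2] with discriminant 133.
disc(K) = 133 is not divisible by 859; 859 is unramified.
Euler's criterion: 133^429 mod 859 = 858. Thus (133|859) = -1.
Legendre symbol -1 ⇒ 859 is inert.

inert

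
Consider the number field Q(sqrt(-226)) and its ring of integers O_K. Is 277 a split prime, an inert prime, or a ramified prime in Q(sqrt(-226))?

Since -226 ≢ 1 mod 4, the ring of integers is ℤ[√-226] with discriminant 4·(-226) = -904.
disc(K) = -904 is not divisible by 277; 277 is unramified.
Compute (-226/277) via Euler: 51^((277-1)/2) mod 277 = 276, so (-226/277) = -1.
(-226/277) = -1, so 277 is inert.

p is inert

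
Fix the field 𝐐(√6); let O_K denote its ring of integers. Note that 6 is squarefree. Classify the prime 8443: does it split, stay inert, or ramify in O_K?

split — (8443) = 𝔭₁𝔭₂ with 𝔭₁ ≠ 𝔭₂

6 mod 4 = 2, hence disc K = 4·6 = 24 and O_K = ℤ[√6].
Since gcd(8443, 24) = 1 the prime 8443 does not ramify.
Compute (6/8443) via Euler: 6^((8443-1)/2) mod 8443 = 1, so (6/8443) = 1.
Legendre symbol 1 ⇒ 8443 is split.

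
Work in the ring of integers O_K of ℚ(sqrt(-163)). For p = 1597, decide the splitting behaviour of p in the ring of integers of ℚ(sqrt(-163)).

-163 mod 4 = 1, hence disc K = -163 and O_K = ℤ[(1+√-163)/2].
Since gcd(1597, -163) = 1 the prime 1597 does not ramify.
Compute (-163/1597) via Euler: 1434^((1597-1)/2) mod 1597 = 1596, so (-163/1597) = -1.
(-163/1597) = -1, so 1597 is inert.

1597 remains inert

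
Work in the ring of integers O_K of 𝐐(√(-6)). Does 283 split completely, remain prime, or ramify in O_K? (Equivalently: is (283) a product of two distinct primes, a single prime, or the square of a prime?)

remains prime (inert)

-6 mod 4 = 2, hence disc K = 4·(-6) = -24 and O_K = ℤ[√-6].
Since gcd(283, -24) = 1 the prime 283 does not ramify.
(-6/283) = 277^141 mod 283 = 282, giving Legendre symbol -1.
(-6/283) = -1, so 283 is inert.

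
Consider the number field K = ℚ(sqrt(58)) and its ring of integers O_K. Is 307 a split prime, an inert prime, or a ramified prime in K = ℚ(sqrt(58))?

split — (307) = 𝔭₁𝔭₂ with 𝔭₁ ≠ 𝔭₂

Since 58 ≢ 1 mod 4, the ring of integers is ℤ[√58] with discriminant 4·58 = 232.
disc(K) = 232 is not divisible by 307; 307 is unramified.
(58/307) = 58^153 mod 307 = 1, giving Legendre symbol 1.
d is a quadratic residue mod p, hence 307 splits in O_K.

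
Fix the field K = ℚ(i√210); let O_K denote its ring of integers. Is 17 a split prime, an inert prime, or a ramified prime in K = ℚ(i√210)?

Since -210 ≢ 1 mod 4, the ring of integers is ℤ[√-210] with discriminant 4·(-210) = -840.
disc(K) = -840 is not divisible by 17; 17 is unramified.
(-210/17) = 11^8 mod 17 = 16, giving Legendre symbol -1.
(-210/17) = -1, so 17 is inert.

17 remains inert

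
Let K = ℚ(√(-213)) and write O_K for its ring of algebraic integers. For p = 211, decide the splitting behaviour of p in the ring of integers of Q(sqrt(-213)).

Since -213 ≢ 1 mod 4, the ring of integers is ℤ[√-213] with discriminant 4·(-213) = -852.
211 ∤ -852, so 211 is unramified.
(-213/211) = 209^105 mod 211 = 1, giving Legendre symbol 1.
d is a quadratic residue mod p, hence 211 splits in O_K.

211 splits in O_K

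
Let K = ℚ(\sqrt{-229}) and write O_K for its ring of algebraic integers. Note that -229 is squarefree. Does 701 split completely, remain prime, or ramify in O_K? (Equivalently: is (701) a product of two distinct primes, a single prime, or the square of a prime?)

p splits

Since -229 ≢ 1 mod 4, the ring of integers is ℤ[√-229] with discriminant 4·(-229) = -916.
Since gcd(701, -916) = 1 the prime 701 does not ramify.
Compute (-229/701) via Euler: 472^((701-1)/2) mod 701 = 1, so (-229/701) = 1.
d is a quadratic residue mod p, hence 701 splits in O_K.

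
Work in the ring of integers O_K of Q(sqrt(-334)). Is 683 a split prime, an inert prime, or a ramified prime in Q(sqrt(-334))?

split — (683) = 𝔭₁𝔭₂ with 𝔭₁ ≠ 𝔭₂

Since -334 ≢ 1 mod 4, the ring of integers is ℤ[√-334] with discriminant 4·(-334) = -1336.
disc(K) = -1336 is not divisible by 683; 683 is unramified.
(-334/683) = 349^341 mod 683 = 1, giving Legendre symbol 1.
Legendre symbol 1 ⇒ 683 is split.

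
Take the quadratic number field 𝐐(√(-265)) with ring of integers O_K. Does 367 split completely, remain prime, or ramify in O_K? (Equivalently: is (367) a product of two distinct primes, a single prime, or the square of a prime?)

split — (367) = 𝔭₁𝔭₂ with 𝔭₁ ≠ 𝔭₂

-265 mod 4 = 3, hence disc K = 4·(-265) = -1060 and O_K = ℤ[√-265].
Since gcd(367, -1060) = 1 the prime 367 does not ramify.
Legendre symbol by Euler's criterion: (-265/367) ≡ (-265)^183 ≡ 1 (mod 367), i.e. (-265/367) = 1.
Legendre symbol 1 ⇒ 367 is split.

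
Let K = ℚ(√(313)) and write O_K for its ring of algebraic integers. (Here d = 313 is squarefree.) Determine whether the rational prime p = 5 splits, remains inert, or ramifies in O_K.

Since 313 ≡ 1 mod 4, the ring of integers is ℤ[(1+√313)/2] with discriminant 313.
disc(K) = 313 is not divisible by 5; 5 is unramified.
(313/5) = 3^2 mod 5 = 4, giving Legendre symbol -1.
d is a non-residue mod p, hence 5 remains inert in O_K.

inert — (5) stays prime in O_K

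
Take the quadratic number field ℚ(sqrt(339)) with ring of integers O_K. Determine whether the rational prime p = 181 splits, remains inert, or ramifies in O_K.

339 mod 4 = 3, hence disc K = 4·339 = 1356 and O_K = ℤ[√339].
181 ∤ 1356, so 181 is unramified.
Legendre symbol by Euler's criterion: (339/181) ≡ 339^90 ≡ 180 (mod 181), i.e. (339/181) = -1.
d is a non-residue mod p, hence 181 remains inert in O_K.

181 remains inert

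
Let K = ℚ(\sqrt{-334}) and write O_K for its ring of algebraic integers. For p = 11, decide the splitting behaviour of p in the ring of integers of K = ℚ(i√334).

11 remains inert

d = -334 ≡ 2 (mod 4), so O_K = ℤ[√-334] and disc(K) = 4d = -1336.
11 ∤ -1336, so 11 is unramified.
Compute (-334/11) via Euler: 7^((11-1)/2) mod 11 = 10, so (-334/11) = -1.
(-334/11) = -1, so 11 is inert.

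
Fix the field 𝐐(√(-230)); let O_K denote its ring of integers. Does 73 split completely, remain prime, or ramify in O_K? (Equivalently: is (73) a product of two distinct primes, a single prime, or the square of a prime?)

inert — (73) stays prime in O_K

-230 mod 4 = 2, hence disc K = 4·(-230) = -920 and O_K = ℤ[√-230].
Since gcd(73, -920) = 1 the prime 73 does not ramify.
Legendre symbol by Euler's criterion: (-230/73) ≡ (-230)^36 ≡ 72 (mod 73), i.e. (-230/73) = -1.
Legendre symbol -1 ⇒ 73 is inert.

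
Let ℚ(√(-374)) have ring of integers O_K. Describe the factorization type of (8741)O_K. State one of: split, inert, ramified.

remains prime (inert)

-374 mod 4 = 2, hence disc K = 4·(-374) = -1496 and O_K = ℤ[√-374].
disc(K) = -1496 is not divisible by 8741; 8741 is unramified.
Legendre symbol by Euler's criterion: (-374/8741) ≡ (-374)^4370 ≡ 8740 (mod 8741), i.e. (-374/8741) = -1.
(-374/8741) = -1, so 8741 is inert.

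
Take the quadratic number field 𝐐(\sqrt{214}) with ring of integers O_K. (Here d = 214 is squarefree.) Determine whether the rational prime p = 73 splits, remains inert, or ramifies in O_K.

214 mod 4 = 2, hence disc K = 4·214 = 856 and O_K = ℤ[√214].
disc(K) = 856 is not divisible by 73; 73 is unramified.
Euler's criterion: 214^36 mod 73 = 72. Thus (214|73) = -1.
(214/73) = -1, so 73 is inert.

remains prime (inert)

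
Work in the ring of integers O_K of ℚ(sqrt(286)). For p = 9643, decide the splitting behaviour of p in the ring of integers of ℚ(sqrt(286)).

p is inert

286 mod 4 = 2, hence disc K = 4·286 = 1144 and O_K = ℤ[√286].
Since gcd(9643, 1144) = 1 the prime 9643 does not ramify.
Legendre symbol by Euler's criterion: (286/9643) ≡ 286^4821 ≡ 9642 (mod 9643), i.e. (286/9643) = -1.
Legendre symbol -1 ⇒ 9643 is inert.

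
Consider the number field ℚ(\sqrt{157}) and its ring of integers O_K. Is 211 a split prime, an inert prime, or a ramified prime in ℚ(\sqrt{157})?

211 remains inert

Since 157 ≡ 1 mod 4, the ring of integers is ℤ[(1+√157)/2] with discriminant 157.
disc(K) = 157 is not divisible by 211; 211 is unramified.
(157/211) = 157^105 mod 211 = 210, giving Legendre symbol -1.
(157/211) = -1, so 211 is inert.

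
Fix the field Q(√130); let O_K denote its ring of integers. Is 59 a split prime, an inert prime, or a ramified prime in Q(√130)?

d = 130 ≡ 2 (mod 4), so O_K = ℤ[√130] and disc(K) = 4d = 520.
Since gcd(59, 520) = 1 the prime 59 does not ramify.
Compute (130/59) via Euler: 12^((59-1)/2) mod 59 = 1, so (130/59) = 1.
Legendre symbol 1 ⇒ 59 is split.

59 splits in O_K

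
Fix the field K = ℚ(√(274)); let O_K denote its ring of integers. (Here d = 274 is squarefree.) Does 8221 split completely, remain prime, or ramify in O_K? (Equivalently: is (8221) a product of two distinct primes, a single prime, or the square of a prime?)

remains prime (inert)

Since 274 ≢ 1 mod 4, the ring of integers is ℤ[√274] with discriminant 4·274 = 1096.
8221 ∤ 1096, so 8221 is unramified.
(274/8221) = 274^4110 mod 8221 = 8220, giving Legendre symbol -1.
Legendre symbol -1 ⇒ 8221 is inert.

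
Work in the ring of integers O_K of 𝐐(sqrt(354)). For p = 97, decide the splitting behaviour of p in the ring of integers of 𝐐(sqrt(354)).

d = 354 ≡ 2 (mod 4), so O_K = ℤ[√354] and disc(K) = 4d = 1416.
Since gcd(97, 1416) = 1 the prime 97 does not ramify.
Legendre symbol by Euler's criterion: (354/97) ≡ 354^48 ≡ 96 (mod 97), i.e. (354/97) = -1.
d is a non-residue mod p, hence 97 remains inert in O_K.

p is inert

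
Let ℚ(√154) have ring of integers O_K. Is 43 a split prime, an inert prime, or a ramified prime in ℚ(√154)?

154 mod 4 = 2, hence disc K = 4·154 = 616 and O_K = ℤ[√154].
43 ∤ 616, so 43 is unramified.
Compute (154/43) via Euler: 25^((43-1)/2) mod 43 = 1, so (154/43) = 1.
(154/43) = 1, so 43 splits.

43 splits in O_K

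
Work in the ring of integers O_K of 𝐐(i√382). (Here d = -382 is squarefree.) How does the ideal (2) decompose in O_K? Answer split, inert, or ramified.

-382 mod 4 = 2, hence disc K = 4·(-382) = -1528 and O_K = ℤ[√-382].
2 divides disc(K) = -1528, so 2 ramifies.

ramified — (2) = 𝔭²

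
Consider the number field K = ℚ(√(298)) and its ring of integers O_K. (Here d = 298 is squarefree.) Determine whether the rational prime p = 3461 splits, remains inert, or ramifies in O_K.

p splits

d = 298 ≡ 2 (mod 4), so O_K = ℤ[√298] and disc(K) = 4d = 1192.
disc(K) = 1192 is not divisible by 3461; 3461 is unramified.
Compute (298/3461) via Euler: 298^((3461-1)/2) mod 3461 = 1, so (298/3461) = 1.
d is a quadratic residue mod p, hence 3461 splits in O_K.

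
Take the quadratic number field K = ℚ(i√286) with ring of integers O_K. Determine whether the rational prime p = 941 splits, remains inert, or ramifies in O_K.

inert — (941) stays prime in O_K

-286 mod 4 = 2, hence disc K = 4·(-286) = -1144 and O_K = ℤ[√-286].
Since gcd(941, -1144) = 1 the prime 941 does not ramify.
Compute (-286/941) via Euler: 655^((941-1)/2) mod 941 = 940, so (-286/941) = -1.
(-286/941) = -1, so 941 is inert.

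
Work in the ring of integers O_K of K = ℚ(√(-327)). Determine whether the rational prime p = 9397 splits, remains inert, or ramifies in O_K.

d = -327 ≡ 1 (mod 4), so O_K = ℤ[(1+√-327)/2] and disc(K) = d = -327.
disc(K) = -327 is not divisible by 9397; 9397 is unramified.
Legendre symbol by Euler's criterion: (-327/9397) ≡ (-327)^4698 ≡ 9396 (mod 9397), i.e. (-327/9397) = -1.
d is a non-residue mod p, hence 9397 remains inert in O_K.

inert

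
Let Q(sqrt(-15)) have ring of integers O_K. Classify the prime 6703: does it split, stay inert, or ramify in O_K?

inert — (6703) stays prime in O_K

d = -15 ≡ 1 (mod 4), so O_K = ℤ[(1+√-15)/2] and disc(K) = d = -15.
6703 ∤ -15, so 6703 is unramified.
Euler's criterion: (-15)^3351 mod 6703 = 6702. Thus (-15|6703) = -1.
d is a non-residue mod p, hence 6703 remains inert in O_K.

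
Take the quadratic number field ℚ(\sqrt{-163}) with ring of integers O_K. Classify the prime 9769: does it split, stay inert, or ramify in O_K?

split

-163 mod 4 = 1, hence disc K = -163 and O_K = ℤ[(1+√-163)/2].
Since gcd(9769, -163) = 1 the prime 9769 does not ramify.
Legendre symbol by Euler's criterion: (-163/9769) ≡ (-163)^4884 ≡ 1 (mod 9769), i.e. (-163/9769) = 1.
d is a quadratic residue mod p, hence 9769 splits in O_K.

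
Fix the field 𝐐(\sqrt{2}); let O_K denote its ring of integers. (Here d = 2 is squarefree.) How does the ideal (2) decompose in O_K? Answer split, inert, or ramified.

d = 2 ≡ 2 (mod 4), so O_K = ℤ[√2] and disc(K) = 4d = 8.
Ramification test: 2 | 8. The prime 2 ramifies in K.

p ramifies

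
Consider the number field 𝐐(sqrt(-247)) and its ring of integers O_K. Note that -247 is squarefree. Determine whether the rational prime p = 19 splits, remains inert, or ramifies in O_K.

ramified

Since -247 ≡ 1 mod 4, the ring of integers is ℤ[(1+√-247)/2] with discriminant -247.
Ramification test: 19 | -247. The prime 19 ramifies in K.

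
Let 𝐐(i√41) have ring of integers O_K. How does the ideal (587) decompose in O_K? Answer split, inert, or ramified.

-41 mod 4 = 3, hence disc K = 4·(-41) = -164 and O_K = ℤ[√-41].
587 ∤ -164, so 587 is unramified.
Euler's criterion: (-41)^293 mod 587 = 1. Thus (-41|587) = 1.
(-41/587) = 1, so 587 splits.

split — (587) = 𝔭₁𝔭₂ with 𝔭₁ ≠ 𝔭₂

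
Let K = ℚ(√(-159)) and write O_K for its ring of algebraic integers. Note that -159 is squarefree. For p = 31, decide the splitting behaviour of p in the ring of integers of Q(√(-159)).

Since -159 ≡ 1 mod 4, the ring of integers is ℤ[(1+√-159)/2] with discriminant -159.
31 ∤ -159, so 31 is unramified.
(-159/31) = 27^15 mod 31 = 30, giving Legendre symbol -1.
(-159/31) = -1, so 31 is inert.

p is inert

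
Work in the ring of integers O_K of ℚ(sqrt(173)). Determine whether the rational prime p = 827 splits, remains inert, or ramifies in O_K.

173 mod 4 = 1, hence disc K = 173 and O_K = ℤ[(1+√173)/2].
Since gcd(827, 173) = 1 the prime 827 does not ramify.
Legendre symbol by Euler's criterion: (173/827) ≡ 173^413 ≡ 1 (mod 827), i.e. (173/827) = 1.
d is a quadratic residue mod p, hence 827 splits in O_K.

split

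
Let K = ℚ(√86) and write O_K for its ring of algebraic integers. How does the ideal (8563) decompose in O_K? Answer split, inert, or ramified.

splits completely

Since 86 ≢ 1 mod 4, the ring of integers is ℤ[√86] with discriminant 4·86 = 344.
8563 ∤ 344, so 8563 is unramified.
Euler's criterion: 86^4281 mod 8563 = 1. Thus (86|8563) = 1.
d is a quadratic residue mod p, hence 8563 splits in O_K.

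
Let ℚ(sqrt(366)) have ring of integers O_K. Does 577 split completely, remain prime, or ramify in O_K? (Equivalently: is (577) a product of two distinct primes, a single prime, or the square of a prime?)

inert — (577) stays prime in O_K

366 mod 4 = 2, hence disc K = 4·366 = 1464 and O_K = ℤ[√366].
Since gcd(577, 1464) = 1 the prime 577 does not ramify.
Euler's criterion: 366^288 mod 577 = 576. Thus (366|577) = -1.
d is a non-residue mod p, hence 577 remains inert in O_K.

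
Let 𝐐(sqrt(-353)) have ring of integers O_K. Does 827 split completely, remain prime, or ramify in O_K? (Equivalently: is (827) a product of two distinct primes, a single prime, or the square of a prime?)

inert — (827) stays prime in O_K

-353 mod 4 = 3, hence disc K = 4·(-353) = -1412 and O_K = ℤ[√-353].
disc(K) = -1412 is not divisible by 827; 827 is unramified.
Compute (-353/827) via Euler: 474^((827-1)/2) mod 827 = 826, so (-353/827) = -1.
Legendre symbol -1 ⇒ 827 is inert.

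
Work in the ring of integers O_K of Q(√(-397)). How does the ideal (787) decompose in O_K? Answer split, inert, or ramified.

d = -397 ≡ 3 (mod 4), so O_K = ℤ[√-397] and disc(K) = 4d = -1588.
Since gcd(787, -1588) = 1 the prime 787 does not ramify.
Legendre symbol by Euler's criterion: (-397/787) ≡ (-397)^393 ≡ 1 (mod 787), i.e. (-397/787) = 1.
(-397/787) = 1, so 787 splits.

p splits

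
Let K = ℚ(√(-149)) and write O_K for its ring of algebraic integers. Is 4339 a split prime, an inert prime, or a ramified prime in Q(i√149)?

splits completely

Since -149 ≢ 1 mod 4, the ring of integers is ℤ[√-149] with discriminant 4·(-149) = -596.
Since gcd(4339, -596) = 1 the prime 4339 does not ramify.
Euler's criterion: (-149)^2169 mod 4339 = 1. Thus (-149|4339) = 1.
(-149/4339) = 1, so 4339 splits.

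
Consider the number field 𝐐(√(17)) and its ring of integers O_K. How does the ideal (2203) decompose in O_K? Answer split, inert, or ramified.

p is inert

17 mod 4 = 1, hence disc K = 17 and O_K = ℤ[(1+√17)/2].
disc(K) = 17 is not divisible by 2203; 2203 is unramified.
Compute (17/2203) via Euler: 17^((2203-1)/2) mod 2203 = 2202, so (17/2203) = -1.
(17/2203) = -1, so 2203 is inert.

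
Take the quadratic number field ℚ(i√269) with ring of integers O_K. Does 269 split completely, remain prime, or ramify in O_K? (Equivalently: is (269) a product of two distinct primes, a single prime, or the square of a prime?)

ramifies in O_K

d = -269 ≡ 3 (mod 4), so O_K = ℤ[√-269] and disc(K) = 4d = -1076.
disc(K) = -1076 = 269·(-4), so p = 269 is ramified.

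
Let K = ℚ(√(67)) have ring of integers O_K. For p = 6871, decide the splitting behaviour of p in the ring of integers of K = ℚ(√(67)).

inert

67 mod 4 = 3, hence disc K = 4·67 = 268 and O_K = ℤ[√67].
Since gcd(6871, 268) = 1 the prime 6871 does not ramify.
(67/6871) = 67^3435 mod 6871 = 6870, giving Legendre symbol -1.
Legendre symbol -1 ⇒ 6871 is inert.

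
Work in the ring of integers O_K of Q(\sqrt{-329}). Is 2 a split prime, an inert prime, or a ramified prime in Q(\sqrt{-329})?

p ramifies

Since -329 ≢ 1 mod 4, the ring of integers is ℤ[√-329] with discriminant 4·(-329) = -1316.
Ramification test: 2 | -1316. The prime 2 ramifies in K.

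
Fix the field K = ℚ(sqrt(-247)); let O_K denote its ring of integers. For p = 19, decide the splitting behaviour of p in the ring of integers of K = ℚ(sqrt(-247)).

d = -247 ≡ 1 (mod 4), so O_K = ℤ[(1+√-247)/2] and disc(K) = d = -247.
19 divides disc(K) = -247, so 19 ramifies.

ramified — (19) = 𝔭²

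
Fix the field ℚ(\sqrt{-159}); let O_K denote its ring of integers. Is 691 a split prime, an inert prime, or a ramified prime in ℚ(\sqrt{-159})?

Since -159 ≡ 1 mod 4, the ring of integers is ℤ[(1+√-159)/2] with discriminant -159.
691 ∤ -159, so 691 is unramified.
Euler's criterion: (-159)^345 mod 691 = 690. Thus (-159|691) = -1.
Legendre symbol -1 ⇒ 691 is inert.

691 remains inert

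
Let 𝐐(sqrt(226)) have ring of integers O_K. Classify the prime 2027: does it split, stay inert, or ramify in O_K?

Since 226 ≢ 1 mod 4, the ring of integers is ℤ[√226] with discriminant 4·226 = 904.
2027 ∤ 904, so 2027 is unramified.
(226/2027) = 226^1013 mod 2027 = 2026, giving Legendre symbol -1.
(226/2027) = -1, so 2027 is inert.

remains prime (inert)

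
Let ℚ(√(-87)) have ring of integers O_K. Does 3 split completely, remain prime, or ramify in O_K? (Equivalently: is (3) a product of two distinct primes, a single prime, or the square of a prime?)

-87 mod 4 = 1, hence disc K = -87 and O_K = ℤ[(1+√-87)/2].
disc(K) = -87 = 3·(-29), so p = 3 is ramified.

ramified — (3) = 𝔭²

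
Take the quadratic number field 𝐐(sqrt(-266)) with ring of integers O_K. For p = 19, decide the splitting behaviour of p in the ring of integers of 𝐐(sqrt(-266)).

-266 mod 4 = 2, hence disc K = 4·(-266) = -1064 and O_K = ℤ[√-266].
19 divides disc(K) = -1064, so 19 ramifies.

p ramifies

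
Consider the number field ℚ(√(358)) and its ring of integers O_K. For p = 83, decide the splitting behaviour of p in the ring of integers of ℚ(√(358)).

358 mod 4 = 2, hence disc K = 4·358 = 1432 and O_K = ℤ[√358].
83 ∤ 1432, so 83 is unramified.
(358/83) = 26^41 mod 83 = 1, giving Legendre symbol 1.
d is a quadratic residue mod p, hence 83 splits in O_K.

83 splits in O_K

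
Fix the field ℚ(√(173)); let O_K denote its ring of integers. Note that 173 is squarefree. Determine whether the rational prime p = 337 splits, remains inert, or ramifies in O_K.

173 mod 4 = 1, hence disc K = 173 and O_K = ℤ[(1+√173)/2].
337 ∤ 173, so 337 is unramified.
Compute (173/337) via Euler: 173^((337-1)/2) mod 337 = 1, so (173/337) = 1.
(173/337) = 1, so 337 splits.

split — (337) = 𝔭₁𝔭₂ with 𝔭₁ ≠ 𝔭₂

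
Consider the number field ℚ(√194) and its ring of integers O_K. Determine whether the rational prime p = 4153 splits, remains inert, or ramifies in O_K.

p splits

194 mod 4 = 2, hence disc K = 4·194 = 776 and O_K = ℤ[√194].
disc(K) = 776 is not divisible by 4153; 4153 is unramified.
(194/4153) = 194^2076 mod 4153 = 1, giving Legendre symbol 1.
(194/4153) = 1, so 4153 splits.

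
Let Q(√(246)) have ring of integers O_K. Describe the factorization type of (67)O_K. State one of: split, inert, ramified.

246 mod 4 = 2, hence disc K = 4·246 = 984 and O_K = ℤ[√246].
67 ∤ 984, so 67 is unramified.
Compute (246/67) via Euler: 45^((67-1)/2) mod 67 = 66, so (246/67) = -1.
d is a non-residue mod p, hence 67 remains inert in O_K.

inert — (67) stays prime in O_K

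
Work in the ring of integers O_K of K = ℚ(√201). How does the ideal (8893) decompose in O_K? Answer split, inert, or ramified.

201 mod 4 = 1, hence disc K = 201 and O_K = ℤ[(1+√201)/2].
Since gcd(8893, 201) = 1 the prime 8893 does not ramify.
Compute (201/8893) via Euler: 201^((8893-1)/2) mod 8893 = 1, so (201/8893) = 1.
d is a quadratic residue mod p, hence 8893 splits in O_K.

split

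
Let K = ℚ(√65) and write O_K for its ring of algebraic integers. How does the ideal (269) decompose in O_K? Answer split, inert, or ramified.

p splits

d = 65 ≡ 1 (mod 4), so O_K = ℤ[(1+√65)/2] and disc(K) = d = 65.
disc(K) = 65 is not divisible by 269; 269 is unramified.
(65/269) = 65^134 mod 269 = 1, giving Legendre symbol 1.
Legendre symbol 1 ⇒ 269 is split.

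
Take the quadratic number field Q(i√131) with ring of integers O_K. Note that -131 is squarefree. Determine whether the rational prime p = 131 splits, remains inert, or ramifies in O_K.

131 is ramified

d = -131 ≡ 1 (mod 4), so O_K = ℤ[(1+√-131)/2] and disc(K) = d = -131.
Ramification test: 131 | -131. The prime 131 ramifies in K.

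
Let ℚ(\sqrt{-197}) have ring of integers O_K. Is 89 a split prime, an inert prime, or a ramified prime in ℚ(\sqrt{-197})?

-197 mod 4 = 3, hence disc K = 4·(-197) = -788 and O_K = ℤ[√-197].
Since gcd(89, -788) = 1 the prime 89 does not ramify.
Compute (-197/89) via Euler: 70^((89-1)/2) mod 89 = 88, so (-197/89) = -1.
Legendre symbol -1 ⇒ 89 is inert.

remains prime (inert)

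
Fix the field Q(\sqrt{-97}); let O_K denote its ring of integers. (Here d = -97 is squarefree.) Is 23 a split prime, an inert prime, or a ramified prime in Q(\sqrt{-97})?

-97 mod 4 = 3, hence disc K = 4·(-97) = -388 and O_K = ℤ[√-97].
Since gcd(23, -388) = 1 the prime 23 does not ramify.
Compute (-97/23) via Euler: 18^((23-1)/2) mod 23 = 1, so (-97/23) = 1.
(-97/23) = 1, so 23 splits.

split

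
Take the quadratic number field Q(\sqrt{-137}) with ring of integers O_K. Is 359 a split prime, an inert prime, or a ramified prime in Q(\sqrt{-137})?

split

-137 mod 4 = 3, hence disc K = 4·(-137) = -548 and O_K = ℤ[√-137].
disc(K) = -548 is not divisible by 359; 359 is unramified.
Legendre symbol by Euler's criterion: (-137/359) ≡ (-137)^179 ≡ 1 (mod 359), i.e. (-137/359) = 1.
Legendre symbol 1 ⇒ 359 is split.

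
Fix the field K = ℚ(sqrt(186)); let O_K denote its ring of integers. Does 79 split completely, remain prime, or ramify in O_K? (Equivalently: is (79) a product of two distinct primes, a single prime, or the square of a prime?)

inert

d = 186 ≡ 2 (mod 4), so O_K = ℤ[√186] and disc(K) = 4d = 744.
Since gcd(79, 744) = 1 the prime 79 does not ramify.
Legendre symbol by Euler's criterion: (186/79) ≡ 186^39 ≡ 78 (mod 79), i.e. (186/79) = -1.
Legendre symbol -1 ⇒ 79 is inert.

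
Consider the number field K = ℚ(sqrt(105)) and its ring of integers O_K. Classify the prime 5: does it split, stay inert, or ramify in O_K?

d = 105 ≡ 1 (mod 4), so O_K = ℤ[(1+√105)/2] and disc(K) = d = 105.
disc(K) = 105 = 5·21, so p = 5 is ramified.

ramifies in O_K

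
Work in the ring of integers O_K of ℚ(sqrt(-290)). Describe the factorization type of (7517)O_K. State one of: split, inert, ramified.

Since -290 ≢ 1 mod 4, the ring of integers is ℤ[√-290] with discriminant 4·(-290) = -1160.
7517 ∤ -1160, so 7517 is unramified.
(-290/7517) = 7227^3758 mod 7517 = 1, giving Legendre symbol 1.
(-290/7517) = 1, so 7517 splits.

split — (7517) = 𝔭₁𝔭₂ with 𝔭₁ ≠ 𝔭₂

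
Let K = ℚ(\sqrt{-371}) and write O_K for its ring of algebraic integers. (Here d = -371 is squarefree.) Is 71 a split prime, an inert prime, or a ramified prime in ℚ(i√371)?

remains prime (inert)

Since -371 ≡ 1 mod 4, the ring of integers is ℤ[(1+√-371)/2] with discriminant -371.
disc(K) = -371 is not divisible by 71; 71 is unramified.
(-371/71) = 55^35 mod 71 = 70, giving Legendre symbol -1.
(-371/71) = -1, so 71 is inert.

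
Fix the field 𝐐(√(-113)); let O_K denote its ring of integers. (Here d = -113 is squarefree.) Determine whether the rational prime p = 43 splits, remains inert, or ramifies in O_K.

43 splits in O_K

d = -113 ≡ 3 (mod 4), so O_K = ℤ[√-113] and disc(K) = 4d = -452.
disc(K) = -452 is not divisible by 43; 43 is unramified.
(-113/43) = 16^21 mod 43 = 1, giving Legendre symbol 1.
Legendre symbol 1 ⇒ 43 is split.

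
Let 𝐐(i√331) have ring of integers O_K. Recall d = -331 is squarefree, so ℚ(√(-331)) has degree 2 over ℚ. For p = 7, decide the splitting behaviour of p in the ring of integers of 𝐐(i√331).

d = -331 ≡ 1 (mod 4), so O_K = ℤ[(1+√-331)/2] and disc(K) = d = -331.
7 ∤ -331, so 7 is unramified.
Compute (-331/7) via Euler: 5^((7-1)/2) mod 7 = 6, so (-331/7) = -1.
(-331/7) = -1, so 7 is inert.

inert — (7) stays prime in O_K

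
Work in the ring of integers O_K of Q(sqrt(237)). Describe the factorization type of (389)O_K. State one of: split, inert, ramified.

389 remains inert

237 mod 4 = 1, hence disc K = 237 and O_K = ℤ[(1+√237)/2].
Since gcd(389, 237) = 1 the prime 389 does not ramify.
Euler's criterion: 237^194 mod 389 = 388. Thus (237|389) = -1.
Legendre symbol -1 ⇒ 389 is inert.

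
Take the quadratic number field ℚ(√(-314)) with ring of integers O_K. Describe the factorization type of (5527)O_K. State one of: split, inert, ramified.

splits completely

-314 mod 4 = 2, hence disc K = 4·(-314) = -1256 and O_K = ℤ[√-314].
5527 ∤ -1256, so 5527 is unramified.
Euler's criterion: (-314)^2763 mod 5527 = 1. Thus (-314|5527) = 1.
d is a quadratic residue mod p, hence 5527 splits in O_K.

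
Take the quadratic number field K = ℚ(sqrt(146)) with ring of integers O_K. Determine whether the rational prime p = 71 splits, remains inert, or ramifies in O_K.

splits completely

Since 146 ≢ 1 mod 4, the ring of integers is ℤ[√146] with discriminant 4·146 = 584.
71 ∤ 584, so 71 is unramified.
Euler's criterion: 146^35 mod 71 = 1. Thus (146|71) = 1.
Legendre symbol 1 ⇒ 71 is split.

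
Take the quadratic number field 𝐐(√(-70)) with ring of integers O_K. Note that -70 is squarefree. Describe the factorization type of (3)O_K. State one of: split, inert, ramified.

-70 mod 4 = 2, hence disc K = 4·(-70) = -280 and O_K = ℤ[√-70].
disc(K) = -280 is not divisible by 3; 3 is unramified.
Compute (-70/3) via Euler: 2^((3-1)/2) mod 3 = 2, so (-70/3) = -1.
d is a non-residue mod p, hence 3 remains inert in O_K.

inert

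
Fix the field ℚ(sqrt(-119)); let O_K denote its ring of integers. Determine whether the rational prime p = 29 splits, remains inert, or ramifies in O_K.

inert — (29) stays prime in O_K

d = -119 ≡ 1 (mod 4), so O_K = ℤ[(1+√-119)/2] and disc(K) = d = -119.
disc(K) = -119 is not divisible by 29; 29 is unramified.
(-119/29) = 26^14 mod 29 = 28, giving Legendre symbol -1.
(-119/29) = -1, so 29 is inert.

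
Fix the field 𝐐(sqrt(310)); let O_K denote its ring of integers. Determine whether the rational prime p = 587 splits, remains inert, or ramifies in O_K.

splits completely

310 mod 4 = 2, hence disc K = 4·310 = 1240 and O_K = ℤ[√310].
disc(K) = 1240 is not divisible by 587; 587 is unramified.
Legendre symbol by Euler's criterion: (310/587) ≡ 310^293 ≡ 1 (mod 587), i.e. (310/587) = 1.
(310/587) = 1, so 587 splits.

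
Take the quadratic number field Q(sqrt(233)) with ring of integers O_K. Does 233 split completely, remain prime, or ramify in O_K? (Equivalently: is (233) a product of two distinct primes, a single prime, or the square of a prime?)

233 mod 4 = 1, hence disc K = 233 and O_K = ℤ[(1+√233)/2].
disc(K) = 233 = 233·1, so p = 233 is ramified.

ramifies in O_K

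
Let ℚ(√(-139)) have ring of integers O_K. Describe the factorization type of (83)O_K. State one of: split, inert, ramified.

83 splits in O_K

-139 mod 4 = 1, hence disc K = -139 and O_K = ℤ[(1+√-139)/2].
disc(K) = -139 is not divisible by 83; 83 is unramified.
Compute (-139/83) via Euler: 27^((83-1)/2) mod 83 = 1, so (-139/83) = 1.
(-139/83) = 1, so 83 splits.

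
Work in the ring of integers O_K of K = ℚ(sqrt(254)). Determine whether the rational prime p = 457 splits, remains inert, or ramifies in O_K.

splits completely

254 mod 4 = 2, hence disc K = 4·254 = 1016 and O_K = ℤ[√254].
457 ∤ 1016, so 457 is unramified.
Euler's criterion: 254^228 mod 457 = 1. Thus (254|457) = 1.
d is a quadratic residue mod p, hence 457 splits in O_K.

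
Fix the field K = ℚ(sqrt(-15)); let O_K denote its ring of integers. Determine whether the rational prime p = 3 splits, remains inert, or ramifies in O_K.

d = -15 ≡ 1 (mod 4), so O_K = ℤ[(1+√-15)/2] and disc(K) = d = -15.
Ramification test: 3 | -15. The prime 3 ramifies in K.

p ramifies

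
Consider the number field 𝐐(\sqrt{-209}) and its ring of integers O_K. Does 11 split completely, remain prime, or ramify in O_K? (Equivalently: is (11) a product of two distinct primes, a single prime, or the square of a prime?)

ramifies in O_K

-209 mod 4 = 3, hence disc K = 4·(-209) = -836 and O_K = ℤ[√-209].
11 divides disc(K) = -836, so 11 ramifies.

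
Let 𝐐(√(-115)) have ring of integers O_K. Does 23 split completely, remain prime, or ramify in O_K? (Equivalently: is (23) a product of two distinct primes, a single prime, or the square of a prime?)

Since -115 ≡ 1 mod 4, the ring of integers is ℤ[(1+√-115)/2] with discriminant -115.
disc(K) = -115 = 23·(-5), so p = 23 is ramified.

ramified — (23) = 𝔭²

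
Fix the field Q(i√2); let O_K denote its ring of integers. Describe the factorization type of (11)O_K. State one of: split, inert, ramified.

11 splits in O_K

-2 mod 4 = 2, hence disc K = 4·(-2) = -8 and O_K = ℤ[√-2].
11 ∤ -8, so 11 is unramified.
Euler's criterion: (-2)^5 mod 11 = 1. Thus (-2|11) = 1.
d is a quadratic residue mod p, hence 11 splits in O_K.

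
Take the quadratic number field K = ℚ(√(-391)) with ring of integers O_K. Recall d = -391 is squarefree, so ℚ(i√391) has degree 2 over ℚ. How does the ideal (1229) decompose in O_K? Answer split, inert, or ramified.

d = -391 ≡ 1 (mod 4), so O_K = ℤ[(1+√-391)/2] and disc(K) = d = -391.
Since gcd(1229, -391) = 1 the prime 1229 does not ramify.
(-391/1229) = 838^614 mod 1229 = 1, giving Legendre symbol 1.
(-391/1229) = 1, so 1229 splits.

split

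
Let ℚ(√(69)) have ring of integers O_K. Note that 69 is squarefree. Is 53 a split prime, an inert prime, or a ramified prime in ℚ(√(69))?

Since 69 ≡ 1 mod 4, the ring of integers is ℤ[(1+√69)/2] with discriminant 69.
Since gcd(53, 69) = 1 the prime 53 does not ramify.
Euler's criterion: 69^26 mod 53 = 1. Thus (69|53) = 1.
(69/53) = 1, so 53 splits.

split — (53) = 𝔭₁𝔭₂ with 𝔭₁ ≠ 𝔭₂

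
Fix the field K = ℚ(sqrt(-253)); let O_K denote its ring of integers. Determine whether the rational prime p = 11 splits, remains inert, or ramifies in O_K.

11 is ramified

-253 mod 4 = 3, hence disc K = 4·(-253) = -1012 and O_K = ℤ[√-253].
11 divides disc(K) = -1012, so 11 ramifies.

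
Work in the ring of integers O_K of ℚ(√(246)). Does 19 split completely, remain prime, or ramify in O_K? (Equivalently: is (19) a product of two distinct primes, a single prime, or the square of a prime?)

246 mod 4 = 2, hence disc K = 4·246 = 984 and O_K = ℤ[√246].
disc(K) = 984 is not divisible by 19; 19 is unramified.
Euler's criterion: 246^9 mod 19 = 18. Thus (246|19) = -1.
d is a non-residue mod p, hence 19 remains inert in O_K.

inert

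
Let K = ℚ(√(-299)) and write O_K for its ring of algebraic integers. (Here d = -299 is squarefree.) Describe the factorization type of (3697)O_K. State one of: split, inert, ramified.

d = -299 ≡ 1 (mod 4), so O_K = ℤ[(1+√-299)/2] and disc(K) = d = -299.
3697 ∤ -299, so 3697 is unramified.
Legendre symbol by Euler's criterion: (-299/3697) ≡ (-299)^1848 ≡ 1 (mod 3697), i.e. (-299/3697) = 1.
d is a quadratic residue mod p, hence 3697 splits in O_K.

p splits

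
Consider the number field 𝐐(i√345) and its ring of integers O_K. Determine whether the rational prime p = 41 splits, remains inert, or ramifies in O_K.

41 remains inert

Since -345 ≢ 1 mod 4, the ring of integers is ℤ[√-345] with discriminant 4·(-345) = -1380.
Since gcd(41, -1380) = 1 the prime 41 does not ramify.
Euler's criterion: (-345)^20 mod 41 = 40. Thus (-345|41) = -1.
d is a non-residue mod p, hence 41 remains inert in O_K.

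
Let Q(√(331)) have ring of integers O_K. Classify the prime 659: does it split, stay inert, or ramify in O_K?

p is inert

Since 331 ≢ 1 mod 4, the ring of integers is ℤ[√331] with discriminant 4·331 = 1324.
Since gcd(659, 1324) = 1 the prime 659 does not ramify.
Legendre symbol by Euler's criterion: (331/659) ≡ 331^329 ≡ 658 (mod 659), i.e. (331/659) = -1.
d is a non-residue mod p, hence 659 remains inert in O_K.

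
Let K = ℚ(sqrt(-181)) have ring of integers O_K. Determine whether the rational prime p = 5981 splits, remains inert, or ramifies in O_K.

inert

-181 mod 4 = 3, hence disc K = 4·(-181) = -724 and O_K = ℤ[√-181].
Since gcd(5981, -724) = 1 the prime 5981 does not ramify.
Euler's criterion: (-181)^2990 mod 5981 = 5980. Thus (-181|5981) = -1.
Legendre symbol -1 ⇒ 5981 is inert.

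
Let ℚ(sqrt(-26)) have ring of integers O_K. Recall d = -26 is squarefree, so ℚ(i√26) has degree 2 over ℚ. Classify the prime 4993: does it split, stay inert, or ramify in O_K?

-26 mod 4 = 2, hence disc K = 4·(-26) = -104 and O_K = ℤ[√-26].
disc(K) = -104 is not divisible by 4993; 4993 is unramified.
Legendre symbol by Euler's criterion: (-26/4993) ≡ (-26)^2496 ≡ 1 (mod 4993), i.e. (-26/4993) = 1.
Legendre symbol 1 ⇒ 4993 is split.

p splits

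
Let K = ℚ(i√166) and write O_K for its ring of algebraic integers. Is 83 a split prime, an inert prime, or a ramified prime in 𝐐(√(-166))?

Since -166 ≢ 1 mod 4, the ring of integers is ℤ[√-166] with discriminant 4·(-166) = -664.
Ramification test: 83 | -664. The prime 83 ramifies in K.

ramifies in O_K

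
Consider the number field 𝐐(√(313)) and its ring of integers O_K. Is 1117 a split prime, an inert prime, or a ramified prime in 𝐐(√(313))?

d = 313 ≡ 1 (mod 4), so O_K = ℤ[(1+√313)/2] and disc(K) = d = 313.
disc(K) = 313 is not divisible by 1117; 1117 is unramified.
(313/1117) = 313^558 mod 1117 = 1116, giving Legendre symbol -1.
Legendre symbol -1 ⇒ 1117 is inert.

p is inert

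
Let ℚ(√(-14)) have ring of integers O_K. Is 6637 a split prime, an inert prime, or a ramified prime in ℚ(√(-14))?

d = -14 ≡ 2 (mod 4), so O_K = ℤ[√-14] and disc(K) = 4d = -56.
Since gcd(6637, -56) = 1 the prime 6637 does not ramify.
Compute (-14/6637) via Euler: 6623^((6637-1)/2) mod 6637 = 6636, so (-14/6637) = -1.
d is a non-residue mod p, hence 6637 remains inert in O_K.

6637 remains inert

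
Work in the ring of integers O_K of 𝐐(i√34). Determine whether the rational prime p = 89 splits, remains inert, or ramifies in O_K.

-34 mod 4 = 2, hence disc K = 4·(-34) = -136 and O_K = ℤ[√-34].
disc(K) = -136 is not divisible by 89; 89 is unramified.
Compute (-34/89) via Euler: 55^((89-1)/2) mod 89 = 1, so (-34/89) = 1.
Legendre symbol 1 ⇒ 89 is split.

split — (89) = 𝔭₁𝔭₂ with 𝔭₁ ≠ 𝔭₂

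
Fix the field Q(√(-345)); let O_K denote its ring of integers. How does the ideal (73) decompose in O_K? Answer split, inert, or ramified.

Since -345 ≢ 1 mod 4, the ring of integers is ℤ[√-345] with discriminant 4·(-345) = -1380.
Since gcd(73, -1380) = 1 the prime 73 does not ramify.
Legendre symbol by Euler's criterion: (-345/73) ≡ (-345)^36 ≡ 72 (mod 73), i.e. (-345/73) = -1.
Legendre symbol -1 ⇒ 73 is inert.

inert — (73) stays prime in O_K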